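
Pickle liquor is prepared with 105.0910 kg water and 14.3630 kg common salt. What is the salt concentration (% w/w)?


Formula: Conc = salt / (water + salt) * 100
Substituting: Conc = 14.3630 / (105.0910 + 14.3630) * 100
Result: 12.0239 %


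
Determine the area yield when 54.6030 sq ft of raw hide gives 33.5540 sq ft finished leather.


Formula: Yield = finished / raw * 100
Substituting: Yield = 33.5540 / 54.6030 * 100
Result: 61.4508 %


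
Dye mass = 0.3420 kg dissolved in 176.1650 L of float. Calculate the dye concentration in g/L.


Formula: Conc = dye_mass(kg) / volume(L) * 1000
Substituting: Conc = 0.3420 / 176.1650 * 1000
Result: 1.9414 g/L


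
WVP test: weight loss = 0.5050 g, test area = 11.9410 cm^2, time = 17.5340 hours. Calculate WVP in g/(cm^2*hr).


Formula: WVP = loss / (area * time)
Substituting: WVP = 0.5050 / (11.9410 * 17.5340)
Result: 0.00241196 g/(cm^2*hr)


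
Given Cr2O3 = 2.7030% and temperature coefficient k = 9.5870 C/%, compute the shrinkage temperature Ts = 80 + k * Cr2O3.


Formula: Ts = 80 + k * Cr2O3
Substituting: Ts = 80 + 9.5870 * 2.7030
Result: 105.9137 C


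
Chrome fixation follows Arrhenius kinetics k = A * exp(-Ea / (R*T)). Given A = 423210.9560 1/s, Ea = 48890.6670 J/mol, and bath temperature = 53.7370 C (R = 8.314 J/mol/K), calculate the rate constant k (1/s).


T_K = T_C + 273.15 = 53.7370 + 273.15 = 326.8870 K
exponent = -Ea / (R * T_K) = -48890.6670 / (8.314 * 326.8870) = -17.9895
k = A * exp(exponent) = 423210.9560 * exp(-17.9895) = 0.00651374 1/s


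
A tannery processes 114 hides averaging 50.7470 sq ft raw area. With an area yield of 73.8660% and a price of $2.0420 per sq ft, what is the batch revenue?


Raw_total = N * avg_area = 114 * 50.7470 = 5785.1580 sq ft
Finished = Raw_total * yield / 100 = 5785.1580 * 73.8660 / 100 = 4273.2648 sq ft
Value = Finished * price = 4273.2648 * 2.0420 = 8726.0067 $


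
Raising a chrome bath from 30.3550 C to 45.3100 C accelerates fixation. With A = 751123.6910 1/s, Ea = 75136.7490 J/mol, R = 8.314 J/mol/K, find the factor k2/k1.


T1 = 30.3550 + 273.15 = 303.5050 K; T2 = 45.3100 + 273.15 = 318.4600 K
k1 = A * exp(-Ea/(R*T1)) = 751123.6910 * exp(-75136.7490/(8.314*303.5050)) = 8.7873e-08 1/s
k2 = A * exp(-Ea/(R*T2)) = 751123.6910 * exp(-75136.7490/(8.314*318.4600)) = 3.5575e-07 1/s
k2/k1 = 3.5575e-07 / 8.7873e-08 = 4.0484


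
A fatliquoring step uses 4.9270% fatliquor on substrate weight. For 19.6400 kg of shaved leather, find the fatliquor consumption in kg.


Formula: Fat = substrate * pct / 100
Substituting: Fat = 19.6400 * 4.9270 / 100
Result: 0.9677 kg


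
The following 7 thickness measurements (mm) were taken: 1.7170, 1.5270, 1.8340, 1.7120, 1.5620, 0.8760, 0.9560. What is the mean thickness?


Formula: Average = sum / n
Substituting: Average = 10.1840 / 7
Result: 1.4549 mm


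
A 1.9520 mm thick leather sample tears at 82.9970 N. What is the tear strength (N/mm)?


Formula: Tear strength = force / thickness
Substituting: Tear strength = 82.9970 / 1.9520
Result: 42.5190 N/mm


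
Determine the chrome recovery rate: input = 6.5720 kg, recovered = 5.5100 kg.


Formula: Recovery = recovered / input * 100
Substituting: Recovery = 5.5100 / 6.5720 * 100
Result: 83.8405 %


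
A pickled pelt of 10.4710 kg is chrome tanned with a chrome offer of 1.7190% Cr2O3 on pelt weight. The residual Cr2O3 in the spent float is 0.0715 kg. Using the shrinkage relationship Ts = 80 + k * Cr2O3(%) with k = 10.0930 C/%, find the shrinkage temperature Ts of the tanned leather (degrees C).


Offered = pelt * offer_pct / 100 = 10.4710 * 1.7190 / 100 = 0.1800 kg
Uptake = offered - residual = 0.1800 - 0.0715 = 0.1085 kg
Cr2O3% on pelt = uptake / pelt * 100 = 0.1085 / 10.4710 * 100 = 1.0362 %
Ts = 80 + k * Cr2O3% = 80 + 10.0930 * 1.0362 = 90.4580 C


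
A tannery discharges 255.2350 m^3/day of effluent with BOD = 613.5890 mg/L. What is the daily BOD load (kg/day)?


Formula: BOD_load = volume * conc / 1000
Substituting: BOD_load = 255.2350 * 613.5890 / 1000
Result: 156.6094 kg/day


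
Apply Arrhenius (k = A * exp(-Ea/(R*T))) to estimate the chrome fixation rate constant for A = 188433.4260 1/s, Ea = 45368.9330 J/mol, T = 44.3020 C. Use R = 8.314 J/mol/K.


T_K = T_C + 273.15 = 44.3020 + 273.15 = 317.4520 K
exponent = -Ea / (R * T_K) = -45368.9330 / (8.314 * 317.4520) = -17.1898
k = A * exp(exponent) = 188433.4260 * exp(-17.1898) = 0.00645251 1/s


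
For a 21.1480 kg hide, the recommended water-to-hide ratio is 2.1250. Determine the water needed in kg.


Formula: Water = hide_weight * ratio
Substituting: Water = 21.1480 * 2.1250
Result: 44.9395 kg


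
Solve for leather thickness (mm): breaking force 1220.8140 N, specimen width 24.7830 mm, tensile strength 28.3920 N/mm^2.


Formula: t = F / (TS * w)
Substituting: t = 1220.8140 / (28.3920 * 24.7830)
Result: 1.7350 mm


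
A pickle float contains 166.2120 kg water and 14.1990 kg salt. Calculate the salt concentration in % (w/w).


Formula: Conc = salt / (water + salt) * 100
Substituting: Conc = 14.1990 / (166.2120 + 14.1990) * 100
Result: 7.8704 %


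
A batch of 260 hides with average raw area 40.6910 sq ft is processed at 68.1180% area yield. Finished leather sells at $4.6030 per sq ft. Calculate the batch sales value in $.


Raw_total = N * avg_area = 260 * 40.6910 = 10579.6600 sq ft
Finished = Raw_total * yield / 100 = 10579.6600 * 68.1180 / 100 = 7206.6528 sq ft
Value = Finished * price = 7206.6528 * 4.6030 = 33172.2228 $


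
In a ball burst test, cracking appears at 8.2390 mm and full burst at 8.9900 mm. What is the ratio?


Formula: Ratio = crack / burst
Substituting: Ratio = 8.2390 / 8.9900
Result: 0.9165


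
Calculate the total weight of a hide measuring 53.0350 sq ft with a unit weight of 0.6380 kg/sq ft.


Formula: Weight = area * weight_per_sqft
Substituting: Weight = 53.0350 * 0.6380
Result: 33.8363 kg


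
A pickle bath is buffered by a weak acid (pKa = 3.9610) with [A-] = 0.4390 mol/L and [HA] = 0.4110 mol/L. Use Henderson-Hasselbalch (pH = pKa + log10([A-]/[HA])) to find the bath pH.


ratio = [A-] / [HA] = 0.4390 / 0.4110 = 1.0681
log10(ratio) = 0.0286227
pH = pKa + log10(ratio) = 3.9610 + 0.0286227 = 3.9896


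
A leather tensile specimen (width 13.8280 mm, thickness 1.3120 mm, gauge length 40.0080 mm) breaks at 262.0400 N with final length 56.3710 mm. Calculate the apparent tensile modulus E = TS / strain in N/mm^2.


TS = F / (w * t) = 262.0400 / (13.8280 * 1.3120) = 14.4436 N/mm^2
strain = (Lf - L0) / L0 = (56.3710 - 40.0080) / 40.0080 = 0.4090
E = TS / strain = 14.4436 / 0.4090 = 35.3149 N/mm^2


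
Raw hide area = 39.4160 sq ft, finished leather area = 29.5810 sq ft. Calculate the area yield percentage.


Formula: Yield = finished / raw * 100
Substituting: Yield = 29.5810 / 39.4160 * 100
Result: 75.0482 %


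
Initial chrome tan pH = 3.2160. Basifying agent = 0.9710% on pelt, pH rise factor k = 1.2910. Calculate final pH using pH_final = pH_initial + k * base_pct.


Formula: pH_final = pH_initial + k * base_pct
Substituting: pH_final = 3.2160 + 1.2910 * 0.9710
Result: 4.4696


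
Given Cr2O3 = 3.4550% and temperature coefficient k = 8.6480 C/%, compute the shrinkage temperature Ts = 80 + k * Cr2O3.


Formula: Ts = 80 + k * Cr2O3
Substituting: Ts = 80 + 8.6480 * 3.4550
Result: 109.8788 C


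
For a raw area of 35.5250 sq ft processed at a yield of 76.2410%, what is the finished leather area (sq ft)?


Formula: finished = raw * yield / 100
Substituting: finished = 35.5250 * 76.2410 / 100
Result: 27.0846 sq ft


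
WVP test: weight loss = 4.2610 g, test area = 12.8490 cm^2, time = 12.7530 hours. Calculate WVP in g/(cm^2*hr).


Formula: WVP = loss / (area * time)
Substituting: WVP = 4.2610 / (12.8490 * 12.7530)
Result: 0.0260034 g/(cm^2*hr)


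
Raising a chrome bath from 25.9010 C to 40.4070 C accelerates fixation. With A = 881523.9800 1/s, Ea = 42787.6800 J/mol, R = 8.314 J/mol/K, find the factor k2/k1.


T1 = 25.9010 + 273.15 = 299.0510 K; T2 = 40.4070 + 273.15 = 313.5570 K
k1 = A * exp(-Ea/(R*T1)) = 881523.9800 * exp(-42787.6800/(8.314*299.0510)) = 0.0296023 1/s
k2 = A * exp(-Ea/(R*T2)) = 881523.9800 * exp(-42787.6800/(8.314*313.5570)) = 0.065628 1/s
k2/k1 = 0.065628 / 0.0296023 = 2.2170


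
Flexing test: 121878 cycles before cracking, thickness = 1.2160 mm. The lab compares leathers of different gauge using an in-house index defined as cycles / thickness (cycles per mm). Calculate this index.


Formula: Index = cycles / thickness
Substituting: Index = 121878 / 1.2160
Result: 100228.6184 cycles/mm


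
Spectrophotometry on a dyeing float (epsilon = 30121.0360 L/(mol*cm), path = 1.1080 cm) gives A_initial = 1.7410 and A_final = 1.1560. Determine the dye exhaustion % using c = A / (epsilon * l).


c_initial = A_i / (epsilon * l) = 1.7410 / (30121.0360 * 1.1080) = 5.2166e-05 mol/L
c_final = A_f / (epsilon * l) = 1.1560 / (30121.0360 * 1.1080) = 3.4638e-05 mol/L
Exhaustion = (c_initial - c_final) / c_initial * 100 = (5.2166e-05 - 3.4638e-05) / 5.2166e-05 * 100 = 33.6014 %


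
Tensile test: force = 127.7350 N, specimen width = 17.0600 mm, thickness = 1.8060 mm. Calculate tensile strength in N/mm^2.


Formula: TS = force / (width * thickness)
Substituting: TS = 127.7350 / (17.0600 * 1.8060)
Result: 4.1458 N/mm^2


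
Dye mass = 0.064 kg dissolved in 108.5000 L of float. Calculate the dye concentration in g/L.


Formula: Conc = dye_mass(kg) / volume(L) * 1000
Substituting: Conc = 0.064 / 108.5000 * 1000
Result: 0.5899 g/L


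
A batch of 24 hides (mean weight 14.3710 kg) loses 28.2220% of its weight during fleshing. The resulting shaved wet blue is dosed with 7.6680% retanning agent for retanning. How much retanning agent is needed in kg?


Total_raw = N * avg_wt = 24 * 14.3710 = 344.9040 kg
Substrate = Total_raw * (1 - loss/100) = 344.9040 * (1 - 28.2220/100) = 247.5652 kg
Retan = Substrate * pct / 100 = 247.5652 * 7.6680 / 100 = 18.9833 kg


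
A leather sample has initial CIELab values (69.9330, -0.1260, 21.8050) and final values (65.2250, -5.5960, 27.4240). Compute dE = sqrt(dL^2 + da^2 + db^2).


dL = -4.7080, da = -5.4700, db = 5.6190
dE = sqrt((-4.7080)^2 + (-5.4700)^2 + 5.6190^2) = 9.1465


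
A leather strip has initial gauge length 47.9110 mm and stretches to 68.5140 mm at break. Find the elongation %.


Formula: Elongation = (Lf - L0) / L0 * 100
Substituting: Elongation = (68.5140 - 47.9110) / 47.9110 * 100
Result: 43.0027 %


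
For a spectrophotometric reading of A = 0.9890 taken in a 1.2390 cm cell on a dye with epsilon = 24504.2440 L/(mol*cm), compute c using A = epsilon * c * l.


Formula: c = A / (epsilon * l)
Substituting: c = 0.9890 / (24504.2440 * 1.2390)
Result: 3.2575e-05 mol/L


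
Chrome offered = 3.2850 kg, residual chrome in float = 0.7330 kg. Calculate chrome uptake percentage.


Formula: Uptake = (offered - residual) / offered * 100
Substituting: Uptake = (3.2850 - 0.7330) / 3.2850 * 100
Result: 77.6865 %


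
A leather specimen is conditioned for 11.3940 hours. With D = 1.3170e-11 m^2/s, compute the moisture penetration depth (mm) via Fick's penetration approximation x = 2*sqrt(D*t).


t = 11.3940 hr * 3600 = 41018.4000 s
D * t = 1.3170e-11 * 41018.4000 = 5.4021e-07
x = 2 * sqrt(D*t) = 2 * sqrt(5.4021e-07) = 0.00146998 m = 1.4700 mm


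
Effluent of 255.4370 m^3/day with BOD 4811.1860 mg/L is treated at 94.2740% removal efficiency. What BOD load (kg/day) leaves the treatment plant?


Load_in = volume * conc / 1000 = 255.4370 * 4811.1860 / 1000 = 1228.9549 kg/day
Removed = Load_in * eff / 100 = 1228.9549 * 94.2740 / 100 = 1158.5850 kg/day
Load_out = Load_in - Removed = 1228.9549 - 1158.5850 = 70.3700 kg/day


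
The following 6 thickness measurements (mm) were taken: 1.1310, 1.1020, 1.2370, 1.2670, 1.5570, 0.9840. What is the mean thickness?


Formula: Average = sum / n
Substituting: Average = 7.2780 / 6
Result: 1.2130 mm


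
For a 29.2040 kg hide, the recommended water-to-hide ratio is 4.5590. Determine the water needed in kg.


Formula: Water = hide_weight * ratio
Substituting: Water = 29.2040 * 4.5590
Result: 133.1410 kg


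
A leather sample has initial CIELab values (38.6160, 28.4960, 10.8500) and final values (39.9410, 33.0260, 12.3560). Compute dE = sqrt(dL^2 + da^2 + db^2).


dL = 1.3250, da = 4.5300, db = 1.5060
dE = sqrt(1.3250^2 + 4.5300^2 + 1.5060^2) = 4.9542


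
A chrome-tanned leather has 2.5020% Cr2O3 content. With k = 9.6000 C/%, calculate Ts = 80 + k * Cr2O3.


Formula: Ts = 80 + k * Cr2O3
Substituting: Ts = 80 + 9.6000 * 2.5020
Result: 104.0192 C


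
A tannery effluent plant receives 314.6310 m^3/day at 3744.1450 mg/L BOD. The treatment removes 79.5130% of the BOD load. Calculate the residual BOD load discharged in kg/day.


Load_in = volume * conc / 1000 = 314.6310 * 3744.1450 / 1000 = 1178.0241 kg/day
Removed = Load_in * eff / 100 = 1178.0241 * 79.5130 / 100 = 936.6823 kg/day
Load_out = Load_in - Removed = 1178.0241 - 936.6823 = 241.3418 kg/day


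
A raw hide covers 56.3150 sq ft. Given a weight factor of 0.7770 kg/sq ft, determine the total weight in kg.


Formula: Weight = area * weight_per_sqft
Substituting: Weight = 56.3150 * 0.7770
Result: 43.7568 kg


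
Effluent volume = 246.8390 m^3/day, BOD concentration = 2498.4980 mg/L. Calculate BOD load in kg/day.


Formula: BOD_load = volume * conc / 1000
Substituting: BOD_load = 246.8390 * 2498.4980 / 1000
Result: 616.7267 kg/day


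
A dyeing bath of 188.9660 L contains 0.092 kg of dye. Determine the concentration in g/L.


Formula: Conc = dye_mass(kg) / volume(L) * 1000
Substituting: Conc = 0.092 / 188.9660 * 1000
Result: 0.4869 g/L


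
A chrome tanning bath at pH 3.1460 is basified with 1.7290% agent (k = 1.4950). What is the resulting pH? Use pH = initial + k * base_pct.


Formula: pH_final = pH_initial + k * base_pct
Substituting: pH_final = 3.1460 + 1.4950 * 1.7290
Result: 5.7309


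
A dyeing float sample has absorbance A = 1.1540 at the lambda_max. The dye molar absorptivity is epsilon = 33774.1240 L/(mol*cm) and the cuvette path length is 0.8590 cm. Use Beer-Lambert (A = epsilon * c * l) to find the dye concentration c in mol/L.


Formula: c = A / (epsilon * l)
Substituting: c = 1.1540 / (33774.1240 * 0.8590)
Result: 3.9777e-05 mol/L


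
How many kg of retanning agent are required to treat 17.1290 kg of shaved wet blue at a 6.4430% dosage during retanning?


Formula: Retan = substrate * pct / 100
Substituting: Retan = 17.1290 * 6.4430 / 100
Result: 1.1036 kg


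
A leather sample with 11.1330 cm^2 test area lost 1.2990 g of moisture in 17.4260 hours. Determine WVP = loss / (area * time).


Formula: WVP = loss / (area * time)
Substituting: WVP = 1.2990 / (11.1330 * 17.4260)
Result: 0.00669575 g/(cm^2*hr)


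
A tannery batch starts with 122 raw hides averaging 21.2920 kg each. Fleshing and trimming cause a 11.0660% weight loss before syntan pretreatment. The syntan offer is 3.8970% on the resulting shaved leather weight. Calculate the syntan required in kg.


Total_raw = N * avg_wt = 122 * 21.2920 = 2597.6240 kg
Substrate = Total_raw * (1 - loss/100) = 2597.6240 * (1 - 11.0660/100) = 2310.1709 kg
Syntan = Substrate * pct / 100 = 2310.1709 * 3.8970 / 100 = 90.0274 kg


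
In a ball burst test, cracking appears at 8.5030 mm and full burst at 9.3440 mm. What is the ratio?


Formula: Ratio = crack / burst
Substituting: Ratio = 8.5030 / 9.3440
Result: 0.9100


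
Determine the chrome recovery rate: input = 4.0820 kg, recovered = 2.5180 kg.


Formula: Recovery = recovered / input * 100
Substituting: Recovery = 2.5180 / 4.0820 * 100
Result: 61.6854 %


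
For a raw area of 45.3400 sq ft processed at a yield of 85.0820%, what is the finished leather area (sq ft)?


Formula: finished = raw * yield / 100
Substituting: finished = 45.3400 * 85.0820 / 100
Result: 38.5762 sq ft


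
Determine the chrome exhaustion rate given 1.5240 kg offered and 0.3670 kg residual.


Formula: Uptake = (offered - residual) / offered * 100
Substituting: Uptake = (1.5240 - 0.3670) / 1.5240 * 100
Result: 75.9186 %


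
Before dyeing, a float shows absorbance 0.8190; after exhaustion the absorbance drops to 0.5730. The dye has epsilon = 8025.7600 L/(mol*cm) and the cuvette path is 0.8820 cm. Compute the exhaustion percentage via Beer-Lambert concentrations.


c_initial = A_i / (epsilon * l) = 0.8190 / (8025.7600 * 0.8820) = 1.1570e-04 mol/L
c_final = A_f / (epsilon * l) = 0.5730 / (8025.7600 * 0.8820) = 8.0947e-05 mol/L
Exhaustion = (c_initial - c_final) / c_initial * 100 = (1.1570e-04 - 8.0947e-05) / 1.1570e-04 * 100 = 30.0366 %


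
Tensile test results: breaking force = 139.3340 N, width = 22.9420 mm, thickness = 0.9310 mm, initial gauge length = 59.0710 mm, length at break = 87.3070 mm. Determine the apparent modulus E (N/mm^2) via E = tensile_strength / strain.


TS = F / (w * t) = 139.3340 / (22.9420 * 0.9310) = 6.5234 N/mm^2
strain = (Lf - L0) / L0 = (87.3070 - 59.0710) / 59.0710 = 0.4780
E = TS / strain = 6.5234 / 0.4780 = 13.6473 N/mm^2


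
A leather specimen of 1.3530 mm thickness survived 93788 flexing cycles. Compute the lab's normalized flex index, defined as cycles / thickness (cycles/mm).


Formula: Index = cycles / thickness
Substituting: Index = 93788 / 1.3530
Result: 69318.5514 cycles/mm


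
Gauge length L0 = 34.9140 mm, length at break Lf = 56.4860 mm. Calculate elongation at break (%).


Formula: Elongation = (Lf - L0) / L0 * 100
Substituting: Elongation = (56.4860 - 34.9140) / 34.9140 * 100
Result: 61.7861 %


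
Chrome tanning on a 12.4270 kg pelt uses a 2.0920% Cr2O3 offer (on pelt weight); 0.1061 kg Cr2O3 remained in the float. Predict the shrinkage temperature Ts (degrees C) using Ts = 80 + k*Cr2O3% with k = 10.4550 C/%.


Offered = pelt * offer_pct / 100 = 12.4270 * 2.0920 / 100 = 0.2600 kg
Uptake = offered - residual = 0.2600 - 0.1061 = 0.1539 kg
Cr2O3% on pelt = uptake / pelt * 100 = 0.1539 / 12.4270 * 100 = 1.2382 %
Ts = 80 + k * Cr2O3% = 80 + 10.4550 * 1.2382 = 92.9455 C


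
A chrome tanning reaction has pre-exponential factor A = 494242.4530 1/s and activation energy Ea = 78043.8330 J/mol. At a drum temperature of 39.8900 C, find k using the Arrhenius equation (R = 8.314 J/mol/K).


T_K = T_C + 273.15 = 39.8900 + 273.15 = 313.0400 K
exponent = -Ea / (R * T_K) = -78043.8330 / (8.314 * 313.0400) = -29.9867
k = A * exp(exponent) = 494242.4530 * exp(-29.9867) = 4.6868e-08 1/s


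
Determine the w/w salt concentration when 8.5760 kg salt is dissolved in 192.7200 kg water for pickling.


Formula: Conc = salt / (water + salt) * 100
Substituting: Conc = 8.5760 / (192.7200 + 8.5760) * 100
Result: 4.2604 %


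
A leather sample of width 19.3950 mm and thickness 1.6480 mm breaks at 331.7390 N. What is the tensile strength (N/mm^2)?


Formula: TS = force / (width * thickness)
Substituting: TS = 331.7390 / (19.3950 * 1.6480)
Result: 10.3789 N/mm^2


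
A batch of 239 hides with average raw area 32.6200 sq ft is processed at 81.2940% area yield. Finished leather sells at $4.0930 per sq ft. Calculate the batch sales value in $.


Raw_total = N * avg_area = 239 * 32.6200 = 7796.1800 sq ft
Finished = Raw_total * yield / 100 = 7796.1800 * 81.2940 / 100 = 6337.8266 sq ft
Value = Finished * price = 6337.8266 * 4.0930 = 25940.7241 $


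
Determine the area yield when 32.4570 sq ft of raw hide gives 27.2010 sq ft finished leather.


Formula: Yield = finished / raw * 100
Substituting: Yield = 27.2010 / 32.4570 * 100
Result: 83.8063 %


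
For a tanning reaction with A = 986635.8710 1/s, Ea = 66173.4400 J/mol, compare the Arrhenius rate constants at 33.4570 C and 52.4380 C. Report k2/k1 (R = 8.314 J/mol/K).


T1 = 33.4570 + 273.15 = 306.6070 K; T2 = 52.4380 + 273.15 = 325.5880 K
k1 = A * exp(-Ea/(R*T1)) = 986635.8710 * exp(-66173.4400/(8.314*306.6070)) = 5.2506e-06 1/s
k2 = A * exp(-Ea/(R*T2)) = 986635.8710 * exp(-66173.4400/(8.314*325.5880)) = 2.3848e-05 1/s
k2/k1 = 2.3848e-05 / 5.2506e-06 = 4.5420


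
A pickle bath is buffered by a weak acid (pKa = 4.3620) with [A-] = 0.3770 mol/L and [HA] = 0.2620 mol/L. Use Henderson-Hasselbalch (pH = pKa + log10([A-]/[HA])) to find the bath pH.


ratio = [A-] / [HA] = 0.3770 / 0.2620 = 1.4389
log10(ratio) = 0.1580
pH = pKa + log10(ratio) = 4.3620 + 0.1580 = 4.5200


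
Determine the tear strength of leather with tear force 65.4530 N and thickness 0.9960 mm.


Formula: Tear strength = force / thickness
Substituting: Tear strength = 65.4530 / 0.9960
Result: 65.7159 N/mm


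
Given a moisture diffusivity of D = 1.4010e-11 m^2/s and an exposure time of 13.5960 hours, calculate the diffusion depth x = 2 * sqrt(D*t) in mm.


t = 13.5960 hr * 3600 = 48945.6000 s
D * t = 1.4010e-11 * 48945.6000 = 6.8573e-07
x = 2 * sqrt(D*t) = 2 * sqrt(6.8573e-07) = 0.00165617 m = 1.6562 mm


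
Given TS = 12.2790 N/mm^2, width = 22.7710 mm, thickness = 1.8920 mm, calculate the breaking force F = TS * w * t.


Formula: F = TS * w * t
Substituting: F = 12.2790 * 22.7710 * 1.8920
Result: 529.0129 N


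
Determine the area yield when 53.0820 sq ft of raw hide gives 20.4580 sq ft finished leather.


Formula: Yield = finished / raw * 100
Substituting: Yield = 20.4580 / 53.0820 * 100
Result: 38.5404 %


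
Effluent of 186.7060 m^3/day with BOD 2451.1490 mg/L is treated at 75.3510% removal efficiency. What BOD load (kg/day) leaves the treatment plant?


Load_in = volume * conc / 1000 = 186.7060 * 2451.1490 / 1000 = 457.6442 kg/day
Removed = Load_in * eff / 100 = 457.6442 * 75.3510 / 100 = 344.8395 kg/day
Load_out = Load_in - Removed = 457.6442 - 344.8395 = 112.8047 kg/day


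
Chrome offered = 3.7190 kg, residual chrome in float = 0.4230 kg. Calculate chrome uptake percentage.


Formula: Uptake = (offered - residual) / offered * 100
Substituting: Uptake = (3.7190 - 0.4230) / 3.7190 * 100
Result: 88.6260 %


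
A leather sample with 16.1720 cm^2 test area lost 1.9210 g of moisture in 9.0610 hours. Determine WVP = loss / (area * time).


Formula: WVP = loss / (area * time)
Substituting: WVP = 1.9210 / (16.1720 * 9.0610)
Result: 0.0131095 g/(cm^2*hr)


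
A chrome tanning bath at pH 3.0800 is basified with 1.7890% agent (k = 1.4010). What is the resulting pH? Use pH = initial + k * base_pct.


Formula: pH_final = pH_initial + k * base_pct
Substituting: pH_final = 3.0800 + 1.4010 * 1.7890
Result: 5.5864


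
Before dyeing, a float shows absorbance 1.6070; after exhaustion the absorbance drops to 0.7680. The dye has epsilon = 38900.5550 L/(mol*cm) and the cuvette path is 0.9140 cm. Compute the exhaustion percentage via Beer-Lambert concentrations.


c_initial = A_i / (epsilon * l) = 1.6070 / (38900.5550 * 0.9140) = 4.5197e-05 mol/L
c_final = A_f / (epsilon * l) = 0.7680 / (38900.5550 * 0.9140) = 2.1600e-05 mol/L
Exhaustion = (c_initial - c_final) / c_initial * 100 = (4.5197e-05 - 2.1600e-05) / 4.5197e-05 * 100 = 52.2091 %


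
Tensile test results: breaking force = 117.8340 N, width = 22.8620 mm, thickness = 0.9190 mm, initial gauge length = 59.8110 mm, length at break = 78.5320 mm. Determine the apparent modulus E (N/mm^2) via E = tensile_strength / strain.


TS = F / (w * t) = 117.8340 / (22.8620 * 0.9190) = 5.6084 N/mm^2
strain = (Lf - L0) / L0 = (78.5320 - 59.8110) / 59.8110 = 0.3130
E = TS / strain = 5.6084 / 0.3130 = 17.9181 N/mm^2


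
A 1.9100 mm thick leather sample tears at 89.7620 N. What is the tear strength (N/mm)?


Formula: Tear strength = force / thickness
Substituting: Tear strength = 89.7620 / 1.9100
Result: 46.9958 N/mm


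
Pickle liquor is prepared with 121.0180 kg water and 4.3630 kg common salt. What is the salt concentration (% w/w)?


Formula: Conc = salt / (water + salt) * 100
Substituting: Conc = 4.3630 / (121.0180 + 4.3630) * 100
Result: 3.4798 %


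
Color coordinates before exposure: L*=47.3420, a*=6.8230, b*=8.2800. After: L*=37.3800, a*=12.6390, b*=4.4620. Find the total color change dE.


dL = -9.9620, da = 5.8160, db = -3.8180
dE = sqrt((-9.9620)^2 + 5.8160^2 + (-3.8180)^2) = 12.1509


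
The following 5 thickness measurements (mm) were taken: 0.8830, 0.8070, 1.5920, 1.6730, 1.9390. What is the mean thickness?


Formula: Average = sum / n
Substituting: Average = 6.8940 / 5
Result: 1.3788 mm


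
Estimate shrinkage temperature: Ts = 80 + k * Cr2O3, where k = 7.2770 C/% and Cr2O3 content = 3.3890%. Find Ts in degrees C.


Formula: Ts = 80 + k * Cr2O3
Substituting: Ts = 80 + 7.2770 * 3.3890
Result: 104.6618 C


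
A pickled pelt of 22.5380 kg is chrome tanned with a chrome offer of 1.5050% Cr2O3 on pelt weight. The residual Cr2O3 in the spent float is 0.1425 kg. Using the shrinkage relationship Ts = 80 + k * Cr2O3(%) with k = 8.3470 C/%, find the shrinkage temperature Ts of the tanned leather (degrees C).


Offered = pelt * offer_pct / 100 = 22.5380 * 1.5050 / 100 = 0.3392 kg
Uptake = offered - residual = 0.3392 - 0.1425 = 0.1967 kg
Cr2O3% on pelt = uptake / pelt * 100 = 0.1967 / 22.5380 * 100 = 0.8727 %
Ts = 80 + k * Cr2O3% = 80 + 8.3470 * 0.8727 = 87.2847 C


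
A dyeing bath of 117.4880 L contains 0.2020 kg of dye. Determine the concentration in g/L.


Formula: Conc = dye_mass(kg) / volume(L) * 1000
Substituting: Conc = 0.2020 / 117.4880 * 1000
Result: 1.7193 g/L


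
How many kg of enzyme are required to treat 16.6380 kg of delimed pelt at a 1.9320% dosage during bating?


Formula: Enzyme = substrate * pct / 100
Substituting: Enzyme = 16.6380 * 1.9320 / 100
Result: 0.3214 kg


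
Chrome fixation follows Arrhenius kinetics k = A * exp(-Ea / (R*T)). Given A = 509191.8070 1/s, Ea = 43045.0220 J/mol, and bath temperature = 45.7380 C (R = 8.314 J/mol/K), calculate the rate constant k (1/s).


T_K = T_C + 273.15 = 45.7380 + 273.15 = 318.8880 K
exponent = -Ea / (R * T_K) = -43045.0220 / (8.314 * 318.8880) = -16.2358
k = A * exp(exponent) = 509191.8070 * exp(-16.2358) = 0.0452633 1/s


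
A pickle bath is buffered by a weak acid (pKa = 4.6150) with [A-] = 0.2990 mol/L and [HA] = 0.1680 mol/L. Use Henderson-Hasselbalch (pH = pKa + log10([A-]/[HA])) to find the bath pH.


ratio = [A-] / [HA] = 0.2990 / 0.1680 = 1.7798
log10(ratio) = 0.2504
pH = pKa + log10(ratio) = 4.6150 + 0.2504 = 4.8654


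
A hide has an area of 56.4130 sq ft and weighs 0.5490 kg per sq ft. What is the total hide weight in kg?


Formula: Weight = area * weight_per_sqft
Substituting: Weight = 56.4130 * 0.5490
Result: 30.9707 kg


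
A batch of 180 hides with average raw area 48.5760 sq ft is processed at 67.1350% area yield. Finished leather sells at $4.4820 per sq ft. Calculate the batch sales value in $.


Raw_total = N * avg_area = 180 * 48.5760 = 8743.6800 sq ft
Finished = Raw_total * yield / 100 = 8743.6800 * 67.1350 / 100 = 5870.0696 sq ft
Value = Finished * price = 5870.0696 * 4.4820 = 26309.6518 $


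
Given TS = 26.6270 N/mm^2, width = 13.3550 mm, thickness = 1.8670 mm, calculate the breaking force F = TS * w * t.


Formula: F = TS * w * t
Substituting: F = 26.6270 * 13.3550 * 1.8670
Result: 663.9119 N


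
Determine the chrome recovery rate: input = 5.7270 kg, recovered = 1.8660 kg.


Formula: Recovery = recovered / input * 100
Substituting: Recovery = 1.8660 / 5.7270 * 100
Result: 32.5825 %


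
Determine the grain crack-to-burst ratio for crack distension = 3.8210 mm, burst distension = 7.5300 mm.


Formula: Ratio = crack / burst
Substituting: Ratio = 3.8210 / 7.5300
Result: 0.5074


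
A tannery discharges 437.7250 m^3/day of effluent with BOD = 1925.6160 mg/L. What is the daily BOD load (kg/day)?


Formula: BOD_load = volume * conc / 1000
Substituting: BOD_load = 437.7250 * 1925.6160 / 1000
Result: 842.8903 kg/day


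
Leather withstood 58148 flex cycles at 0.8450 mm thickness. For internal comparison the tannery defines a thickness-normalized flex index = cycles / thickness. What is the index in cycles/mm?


Formula: Index = cycles / thickness
Substituting: Index = 58148 / 0.8450
Result: 68814.2012 cycles/mm


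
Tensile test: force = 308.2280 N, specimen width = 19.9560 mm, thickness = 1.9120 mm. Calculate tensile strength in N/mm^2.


Formula: TS = force / (width * thickness)
Substituting: TS = 308.2280 / (19.9560 * 1.9120)
Result: 8.0781 N/mm^2


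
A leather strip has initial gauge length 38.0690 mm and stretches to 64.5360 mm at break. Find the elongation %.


Formula: Elongation = (Lf - L0) / L0 * 100
Substituting: Elongation = (64.5360 - 38.0690) / 38.0690 * 100
Result: 69.5238 %


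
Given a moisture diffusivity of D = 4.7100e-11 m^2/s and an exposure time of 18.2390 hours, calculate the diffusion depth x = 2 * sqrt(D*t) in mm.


t = 18.2390 hr * 3600 = 65660.4000 s
D * t = 4.7100e-11 * 65660.4000 = 3.0926e-06
x = 2 * sqrt(D*t) = 2 * sqrt(3.0926e-06) = 0.00351716 m = 3.5172 mm


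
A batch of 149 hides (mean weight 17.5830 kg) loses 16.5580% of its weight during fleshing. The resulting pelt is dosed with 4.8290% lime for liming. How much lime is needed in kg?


Total_raw = N * avg_wt = 149 * 17.5830 = 2619.8670 kg
Substrate = Total_raw * (1 - loss/100) = 2619.8670 * (1 - 16.5580/100) = 2186.0694 kg
Lime = Substrate * pct / 100 = 2186.0694 * 4.8290 / 100 = 105.5653 kg


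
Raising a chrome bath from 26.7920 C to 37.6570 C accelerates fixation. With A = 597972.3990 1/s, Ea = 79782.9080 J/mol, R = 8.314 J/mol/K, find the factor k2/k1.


T1 = 26.7920 + 273.15 = 299.9420 K; T2 = 37.6570 + 273.15 = 310.8070 K
k1 = A * exp(-Ea/(R*T1)) = 597972.3990 * exp(-79782.9080/(8.314*299.9420)) = 7.6218e-09 1/s
k2 = A * exp(-Ea/(R*T2)) = 597972.3990 * exp(-79782.9080/(8.314*310.8070)) = 2.3322e-08 1/s
k2/k1 = 2.3322e-08 / 7.6218e-09 = 3.0600


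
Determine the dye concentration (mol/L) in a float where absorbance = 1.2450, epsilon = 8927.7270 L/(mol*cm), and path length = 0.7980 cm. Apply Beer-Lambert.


Formula: c = A / (epsilon * l)
Substituting: c = 1.2450 / (8927.7270 * 0.7980)
Result: 1.7475e-04 mol/L


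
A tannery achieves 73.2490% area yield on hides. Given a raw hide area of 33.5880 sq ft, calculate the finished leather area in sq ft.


Formula: finished = raw * yield / 100
Substituting: finished = 33.5880 * 73.2490 / 100
Result: 24.6029 sq ft


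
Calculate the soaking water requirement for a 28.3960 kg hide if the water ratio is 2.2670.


Formula: Water = hide_weight * ratio
Substituting: Water = 28.3960 * 2.2670
Result: 64.3737 kg


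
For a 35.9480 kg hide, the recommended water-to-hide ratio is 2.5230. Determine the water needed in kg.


Formula: Water = hide_weight * ratio
Substituting: Water = 35.9480 * 2.5230
Result: 90.6968 kg


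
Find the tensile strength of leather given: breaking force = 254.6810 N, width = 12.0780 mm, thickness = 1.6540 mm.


Formula: TS = force / (width * thickness)
Substituting: TS = 254.6810 / (12.0780 * 1.6540)
Result: 12.7487 N/mm^2


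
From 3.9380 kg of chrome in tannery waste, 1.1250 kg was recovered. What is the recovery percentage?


Formula: Recovery = recovered / input * 100
Substituting: Recovery = 1.1250 / 3.9380 * 100
Result: 28.5678 %


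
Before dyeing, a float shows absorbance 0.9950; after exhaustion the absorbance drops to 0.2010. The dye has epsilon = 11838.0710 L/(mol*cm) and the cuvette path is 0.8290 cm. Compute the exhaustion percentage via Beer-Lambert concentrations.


c_initial = A_i / (epsilon * l) = 0.9950 / (11838.0710 * 0.8290) = 1.0139e-04 mol/L
c_final = A_f / (epsilon * l) = 0.2010 / (11838.0710 * 0.8290) = 2.0481e-05 mol/L
Exhaustion = (c_initial - c_final) / c_initial * 100 = (1.0139e-04 - 2.0481e-05) / 1.0139e-04 * 100 = 79.7990 %


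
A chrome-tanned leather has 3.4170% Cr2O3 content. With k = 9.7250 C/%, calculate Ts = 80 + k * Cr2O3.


Formula: Ts = 80 + k * Cr2O3
Substituting: Ts = 80 + 9.7250 * 3.4170
Result: 113.2303 C


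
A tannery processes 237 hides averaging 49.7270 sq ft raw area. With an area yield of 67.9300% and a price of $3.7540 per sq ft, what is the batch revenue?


Raw_total = N * avg_area = 237 * 49.7270 = 11785.2990 sq ft
Finished = Raw_total * yield / 100 = 11785.2990 * 67.9300 / 100 = 8005.7536 sq ft
Value = Finished * price = 8005.7536 * 3.7540 = 30053.5991 $


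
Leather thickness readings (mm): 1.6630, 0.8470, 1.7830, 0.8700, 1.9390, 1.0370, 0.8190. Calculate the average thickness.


Formula: Average = sum / n
Substituting: Average = 8.9580 / 7
Result: 1.2797 mm


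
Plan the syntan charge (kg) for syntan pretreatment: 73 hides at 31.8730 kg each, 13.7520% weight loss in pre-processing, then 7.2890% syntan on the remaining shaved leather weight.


Total_raw = N * avg_wt = 73 * 31.8730 = 2326.7290 kg
Substrate = Total_raw * (1 - loss/100) = 2326.7290 * (1 - 13.7520/100) = 2006.7572 kg
Syntan = Substrate * pct / 100 = 2006.7572 * 7.2890 / 100 = 146.2725 kg


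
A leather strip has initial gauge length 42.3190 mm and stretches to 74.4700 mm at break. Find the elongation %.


Formula: Elongation = (Lf - L0) / L0 * 100
Substituting: Elongation = (74.4700 - 42.3190) / 42.3190 * 100
Result: 75.9730 %


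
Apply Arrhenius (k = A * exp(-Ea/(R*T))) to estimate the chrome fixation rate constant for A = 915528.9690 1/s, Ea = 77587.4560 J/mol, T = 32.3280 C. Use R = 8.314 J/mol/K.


T_K = T_C + 273.15 = 32.3280 + 273.15 = 305.4780 K
exponent = -Ea / (R * T_K) = -77587.4560 / (8.314 * 305.4780) = -30.5493
k = A * exp(exponent) = 915528.9690 * exp(-30.5493) = 4.9462e-08 1/s


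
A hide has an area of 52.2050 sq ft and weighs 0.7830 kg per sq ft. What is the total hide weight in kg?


Formula: Weight = area * weight_per_sqft
Substituting: Weight = 52.2050 * 0.7830
Result: 40.8765 kg


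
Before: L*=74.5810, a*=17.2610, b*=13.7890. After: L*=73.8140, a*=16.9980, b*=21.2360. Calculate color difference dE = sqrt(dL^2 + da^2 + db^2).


dL = -0.7670, da = -0.2630, db = 7.4470
dE = sqrt((-0.7670)^2 + (-0.2630)^2 + 7.4470^2) = 7.4910


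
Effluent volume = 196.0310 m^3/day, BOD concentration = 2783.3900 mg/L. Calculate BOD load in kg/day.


Formula: BOD_load = volume * conc / 1000
Substituting: BOD_load = 196.0310 * 2783.3900 / 1000
Result: 545.6307 kg/day


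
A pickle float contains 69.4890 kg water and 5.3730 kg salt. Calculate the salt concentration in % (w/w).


Formula: Conc = salt / (water + salt) * 100
Substituting: Conc = 5.3730 / (69.4890 + 5.3730) * 100
Result: 7.1772 %


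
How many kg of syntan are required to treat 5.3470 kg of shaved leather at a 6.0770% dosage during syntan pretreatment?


Formula: Syntan = substrate * pct / 100
Substituting: Syntan = 5.3470 * 6.0770 / 100
Result: 0.3249 kg


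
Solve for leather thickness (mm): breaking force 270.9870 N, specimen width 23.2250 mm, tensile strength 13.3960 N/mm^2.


Formula: t = F / (TS * w)
Substituting: t = 270.9870 / (13.3960 * 23.2250)
Result: 0.8710 mm


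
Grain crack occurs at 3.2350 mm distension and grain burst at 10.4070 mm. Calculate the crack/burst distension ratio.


Formula: Ratio = crack / burst
Substituting: Ratio = 3.2350 / 10.4070
Result: 0.3108


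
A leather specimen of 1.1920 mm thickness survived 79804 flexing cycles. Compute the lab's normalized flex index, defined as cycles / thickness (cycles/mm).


Formula: Index = cycles / thickness
Substituting: Index = 79804 / 1.1920
Result: 66949.6644 cycles/mm


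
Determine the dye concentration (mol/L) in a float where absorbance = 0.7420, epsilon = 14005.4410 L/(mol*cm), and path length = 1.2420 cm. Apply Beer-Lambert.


Formula: c = A / (epsilon * l)
Substituting: c = 0.7420 / (14005.4410 * 1.2420)
Result: 4.2657e-05 mol/L


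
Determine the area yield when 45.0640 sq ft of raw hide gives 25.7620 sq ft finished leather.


Formula: Yield = finished / raw * 100
Substituting: Yield = 25.7620 / 45.0640 * 100
Result: 57.1676 %


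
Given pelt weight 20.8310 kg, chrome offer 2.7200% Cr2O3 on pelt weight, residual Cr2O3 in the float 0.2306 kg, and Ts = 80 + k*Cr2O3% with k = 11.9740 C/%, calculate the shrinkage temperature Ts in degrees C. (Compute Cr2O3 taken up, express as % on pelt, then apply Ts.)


Offered = pelt * offer_pct / 100 = 20.8310 * 2.7200 / 100 = 0.5666 kg
Uptake = offered - residual = 0.5666 - 0.2306 = 0.3360 kg
Cr2O3% on pelt = uptake / pelt * 100 = 0.3360 / 20.8310 * 100 = 1.6130 %
Ts = 80 + k * Cr2O3% = 80 + 11.9740 * 1.6130 = 99.3140 C


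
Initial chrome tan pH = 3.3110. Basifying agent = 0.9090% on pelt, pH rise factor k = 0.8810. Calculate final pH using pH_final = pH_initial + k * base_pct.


Formula: pH_final = pH_initial + k * base_pct
Substituting: pH_final = 3.3110 + 0.8810 * 0.9090
Result: 4.1118


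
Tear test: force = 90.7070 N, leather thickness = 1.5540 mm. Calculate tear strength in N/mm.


Formula: Tear strength = force / thickness
Substituting: Tear strength = 90.7070 / 1.5540
Result: 58.3700 N/mm


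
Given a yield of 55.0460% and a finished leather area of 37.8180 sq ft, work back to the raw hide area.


Formula: raw = finished * 100 / yield
Substituting: raw = 37.8180 * 100 / 55.0460
Result: 68.7025 sq ft


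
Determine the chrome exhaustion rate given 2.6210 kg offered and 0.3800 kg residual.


Formula: Uptake = (offered - residual) / offered * 100
Substituting: Uptake = (2.6210 - 0.3800) / 2.6210 * 100
Result: 85.5017 %


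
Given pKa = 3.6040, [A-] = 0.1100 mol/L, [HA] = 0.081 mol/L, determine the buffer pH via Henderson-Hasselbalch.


ratio = [A-] / [HA] = 0.1100 / 0.081 = 1.3580
log10(ratio) = 0.1329
pH = pKa + log10(ratio) = 3.6040 + 0.1329 = 3.7369


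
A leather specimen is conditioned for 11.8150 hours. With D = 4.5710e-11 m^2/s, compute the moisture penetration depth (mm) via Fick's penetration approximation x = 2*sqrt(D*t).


t = 11.8150 hr * 3600 = 42534.0000 s
D * t = 4.5710e-11 * 42534.0000 = 1.9442e-06
x = 2 * sqrt(D*t) = 2 * sqrt(1.9442e-06) = 0.00278871 m = 2.7887 mm


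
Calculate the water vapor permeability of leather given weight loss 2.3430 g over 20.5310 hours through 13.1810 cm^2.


Formula: WVP = loss / (area * time)
Substituting: WVP = 2.3430 / (13.1810 * 20.5310)
Result: 0.00865793 g/(cm^2*hr)


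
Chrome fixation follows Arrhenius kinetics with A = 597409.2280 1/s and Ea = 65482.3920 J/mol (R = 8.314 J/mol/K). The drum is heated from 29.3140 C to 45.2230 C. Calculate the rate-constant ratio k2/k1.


T1 = 29.3140 + 273.15 = 302.4640 K; T2 = 45.2230 + 273.15 = 318.3730 K
k1 = A * exp(-Ea/(R*T1)) = 597409.2280 * exp(-65482.3920/(8.314*302.4640)) = 2.9326e-06 1/s
k2 = A * exp(-Ea/(R*T2)) = 597409.2280 * exp(-65482.3920/(8.314*318.3730)) = 1.0773e-05 1/s
k2/k1 = 1.0773e-05 / 2.9326e-06 = 3.6737


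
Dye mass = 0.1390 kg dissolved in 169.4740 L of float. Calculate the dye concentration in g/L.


Formula: Conc = dye_mass(kg) / volume(L) * 1000
Substituting: Conc = 0.1390 / 169.4740 * 1000
Result: 0.8202 g/L


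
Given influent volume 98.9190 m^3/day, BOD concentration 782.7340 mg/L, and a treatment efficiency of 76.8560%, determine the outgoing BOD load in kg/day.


Load_in = volume * conc / 1000 = 98.9190 * 782.7340 / 1000 = 77.4273 kg/day
Removed = Load_in * eff / 100 = 77.4273 * 76.8560 / 100 = 59.5075 kg/day
Load_out = Load_in - Removed = 77.4273 - 59.5075 = 17.9198 kg/day


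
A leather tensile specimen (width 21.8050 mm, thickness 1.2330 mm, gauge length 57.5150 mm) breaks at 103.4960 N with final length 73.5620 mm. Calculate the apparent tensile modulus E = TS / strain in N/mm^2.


TS = F / (w * t) = 103.4960 / (21.8050 * 1.2330) = 3.8495 N/mm^2
strain = (Lf - L0) / L0 = (73.5620 - 57.5150) / 57.5150 = 0.2790
E = TS / strain = 3.8495 / 0.2790 = 13.7972 N/mm^2


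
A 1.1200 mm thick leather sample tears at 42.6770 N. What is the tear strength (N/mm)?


Formula: Tear strength = force / thickness
Substituting: Tear strength = 42.6770 / 1.1200
Result: 38.1045 N/mm
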